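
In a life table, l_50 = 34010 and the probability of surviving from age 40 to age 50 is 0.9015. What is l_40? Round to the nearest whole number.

l_40 = l_50 / p = 34010 / 0.9015 = 37726.

37726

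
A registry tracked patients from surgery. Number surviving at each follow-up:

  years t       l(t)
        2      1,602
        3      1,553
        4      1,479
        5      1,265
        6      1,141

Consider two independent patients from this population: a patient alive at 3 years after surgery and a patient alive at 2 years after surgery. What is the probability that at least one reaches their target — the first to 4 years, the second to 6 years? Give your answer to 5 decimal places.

0.98629

p₁ = l(4)/l(3) = 1,479/1,553 = 0.952350; p₂ = l(6)/l(2) = 1,141/1,602 = 0.712235.
P(at least one) = 1 − (1−p₁)(1−p₂) = 1 − 0.047650 × 0.287765 = 0.986288.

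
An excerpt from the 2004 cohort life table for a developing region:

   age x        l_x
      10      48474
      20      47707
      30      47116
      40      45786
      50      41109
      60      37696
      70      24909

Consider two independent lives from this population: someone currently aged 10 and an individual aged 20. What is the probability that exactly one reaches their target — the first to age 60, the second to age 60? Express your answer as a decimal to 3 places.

0.339

p₁ = l_60/l_10 = 37696/48474 = 0.777654; p₂ = l_60/l_20 = 37696/47707 = 0.790157.
P(exactly one) = p₁(1−p₂) + (1−p₁)p₂ = 0.163185 + 0.175688 = 0.338873.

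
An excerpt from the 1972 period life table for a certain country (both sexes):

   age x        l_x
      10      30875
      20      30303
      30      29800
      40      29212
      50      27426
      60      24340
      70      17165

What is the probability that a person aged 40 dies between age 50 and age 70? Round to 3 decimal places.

This is the probability of reaching 50 but not 70, conditional on being alive at 40: (l_50 − l_70) / l_40.
= (27426 − 17165) / 29212 = 10261 / 29212 = 0.351260.

0.351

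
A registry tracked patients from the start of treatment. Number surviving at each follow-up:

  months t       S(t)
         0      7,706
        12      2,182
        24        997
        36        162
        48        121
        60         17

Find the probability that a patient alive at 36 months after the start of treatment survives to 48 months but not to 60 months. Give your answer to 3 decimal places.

This is the probability of reaching 48 but not 60, conditional on being alive at 36: (S(48) − S(60)) / S(36).
= (121 − 17) / 162 = 104 / 162 = 0.641975.

0.642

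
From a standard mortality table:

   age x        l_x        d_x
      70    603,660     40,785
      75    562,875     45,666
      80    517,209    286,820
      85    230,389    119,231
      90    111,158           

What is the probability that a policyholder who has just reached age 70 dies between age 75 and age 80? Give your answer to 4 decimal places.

0.0756

We want 5|5q70 = (l_75 − l_80)/l_70.
This is the probability of reaching 75 but not 80, conditional on being alive at 70: (l_75 − l_80) / l_70.
= (562,875 − 517,209) / 603,660 = 45,666 / 603,660 = 0.075649.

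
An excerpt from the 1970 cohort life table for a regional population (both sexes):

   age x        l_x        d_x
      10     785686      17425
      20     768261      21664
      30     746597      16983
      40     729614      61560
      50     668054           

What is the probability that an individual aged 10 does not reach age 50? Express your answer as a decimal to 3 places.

P(die before 50 | alive at 10) = 1 − l_50/l_10 = 1 − 668054/785686 = (117632)/785686 = 0.149719.

0.150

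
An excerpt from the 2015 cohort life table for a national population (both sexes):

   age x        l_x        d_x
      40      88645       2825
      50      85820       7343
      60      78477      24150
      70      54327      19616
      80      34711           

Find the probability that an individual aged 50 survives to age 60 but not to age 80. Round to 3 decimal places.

0.510

We want 10|20q50 = (l_60 − l_80)/l_50.
This is the probability of reaching 60 but not 80, conditional on being alive at 50: (l_60 − l_80) / l_50.
= (78477 − 34711) / 85820 = 43766 / 85820 = 0.509974.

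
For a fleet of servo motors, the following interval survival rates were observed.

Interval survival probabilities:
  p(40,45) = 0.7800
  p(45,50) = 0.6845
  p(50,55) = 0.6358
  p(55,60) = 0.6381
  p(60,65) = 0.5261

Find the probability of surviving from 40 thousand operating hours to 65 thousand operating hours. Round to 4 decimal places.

Survival from 40 to 65 is the product of surviving each interval: 0.7800 × 0.6845 × 0.6358 × 0.6381 × 0.5261.
= 0.113958.

0.1140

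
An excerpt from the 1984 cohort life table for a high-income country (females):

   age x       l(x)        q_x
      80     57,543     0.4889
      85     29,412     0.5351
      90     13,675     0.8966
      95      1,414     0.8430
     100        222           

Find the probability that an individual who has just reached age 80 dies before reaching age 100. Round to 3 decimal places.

P(die before 100 | alive at 80) = 1 − l(100)/l(80) = 1 − 222/57,543 = (57,321)/57,543 = 0.996142.

0.996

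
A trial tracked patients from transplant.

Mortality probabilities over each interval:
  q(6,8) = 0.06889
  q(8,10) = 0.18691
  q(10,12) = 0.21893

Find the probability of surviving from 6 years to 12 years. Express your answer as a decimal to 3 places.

0.591

Survival from 6 to 12 is the product of surviving each interval: (1 − 0.06889) × (1 − 0.18691) × (1 − 0.21893).
= 0.93111 × 0.81309 × 0.78107 = 0.591330.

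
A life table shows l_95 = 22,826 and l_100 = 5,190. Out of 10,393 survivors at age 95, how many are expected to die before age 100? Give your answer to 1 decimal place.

The relevant probability is 1 − 5,190/22,826 = 0.772628.
Expected number = 10,393 × 0.772628 = 8029.9.

8029.9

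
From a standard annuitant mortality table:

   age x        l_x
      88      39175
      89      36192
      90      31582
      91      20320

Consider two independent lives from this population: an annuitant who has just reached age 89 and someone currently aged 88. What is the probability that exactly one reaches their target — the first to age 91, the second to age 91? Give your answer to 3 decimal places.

0.498

p₁ = l_91/l_89 = 20320/36192 = 0.561450; p₂ = l_91/l_88 = 20320/39175 = 0.518698.
P(exactly one) = p₁(1−p₂) + (1−p₁)p₂ = 0.270227 + 0.227475 = 0.497702.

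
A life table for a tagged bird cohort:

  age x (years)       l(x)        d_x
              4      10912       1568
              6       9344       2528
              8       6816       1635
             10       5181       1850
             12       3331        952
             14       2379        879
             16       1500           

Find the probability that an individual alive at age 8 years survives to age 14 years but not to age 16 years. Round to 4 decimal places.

This is the probability of reaching 14 but not 16, conditional on being alive at 8: (l(14) − l(16)) / l(8).
= (2379 − 1500) / 6816 = 879 / 6816 = 0.128961.

0.1290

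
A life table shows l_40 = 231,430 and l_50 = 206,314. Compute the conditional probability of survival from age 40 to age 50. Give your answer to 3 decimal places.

0.891

We want 10p40 = l_50/l_40.
The conditional survival probability is l_50/l_40 = 206,314/231,430 = 0.891475.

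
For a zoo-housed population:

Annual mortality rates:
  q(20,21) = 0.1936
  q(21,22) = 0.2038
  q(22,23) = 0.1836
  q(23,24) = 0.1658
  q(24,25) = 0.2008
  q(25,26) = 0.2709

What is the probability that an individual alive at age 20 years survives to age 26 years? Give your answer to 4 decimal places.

The overall survival probability is (1 − 0.1936) × (1 − 0.2038) × (1 − 0.1836) × (1 − 0.1658) × (1 − 0.2008) × (1 − 0.2709).
= 0.8064 × 0.7962 × 0.8164 × 0.8342 × 0.7992 × 0.7291 = 0.254794.

0.2548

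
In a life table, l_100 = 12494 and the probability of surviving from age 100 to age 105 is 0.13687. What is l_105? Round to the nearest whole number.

1710

l_105 = l_100 × p = 12494 × 0.13687 = 1710.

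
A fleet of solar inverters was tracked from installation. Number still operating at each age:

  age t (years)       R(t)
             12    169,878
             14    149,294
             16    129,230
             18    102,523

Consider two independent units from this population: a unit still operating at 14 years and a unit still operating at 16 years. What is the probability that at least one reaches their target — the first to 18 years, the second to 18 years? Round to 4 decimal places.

0.9353

p₁ = R(18)/R(14) = 102,523/149,294 = 0.686719; p₂ = R(18)/R(16) = 102,523/129,230 = 0.793337.
P(at least one) = 1 − (1−p₁)(1−p₂) = 1 − 0.313281 × 0.206663 = 0.935256.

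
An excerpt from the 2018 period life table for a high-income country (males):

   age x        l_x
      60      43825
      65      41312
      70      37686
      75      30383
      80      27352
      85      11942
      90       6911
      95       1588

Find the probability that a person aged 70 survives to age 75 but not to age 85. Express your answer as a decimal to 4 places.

0.4893

This is the probability of reaching 75 but not 85, conditional on being alive at 70: (l_75 − l_85) / l_70.
= (30383 − 11942) / 37686 = 18441 / 37686 = 0.489333.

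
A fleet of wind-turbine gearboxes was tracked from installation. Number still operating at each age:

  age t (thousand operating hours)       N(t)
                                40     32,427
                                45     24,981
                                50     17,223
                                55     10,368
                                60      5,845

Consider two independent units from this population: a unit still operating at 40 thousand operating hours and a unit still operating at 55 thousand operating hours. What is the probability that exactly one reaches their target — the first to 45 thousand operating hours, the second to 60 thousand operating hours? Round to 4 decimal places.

0.4655

p₁ = N(45)/N(40) = 24,981/32,427 = 0.770377; p₂ = N(60)/N(55) = 5,845/10,368 = 0.563754.
P(exactly one) = p₁(1−p₂) + (1−p₁)p₂ = 0.336074 + 0.129451 = 0.465525.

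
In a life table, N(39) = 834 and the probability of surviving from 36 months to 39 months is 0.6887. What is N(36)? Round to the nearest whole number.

N(36) = N(39) / p = 834 / 0.6887 = 1211.

1211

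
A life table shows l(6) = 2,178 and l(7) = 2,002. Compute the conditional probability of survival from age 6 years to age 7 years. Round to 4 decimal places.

The conditional survival probability is l(7)/l(6) = 2,002/2,178 = 0.919192.

0.9192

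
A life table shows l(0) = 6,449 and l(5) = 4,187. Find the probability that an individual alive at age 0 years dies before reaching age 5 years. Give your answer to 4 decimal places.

0.3508

P(die before 5 | alive at 0) = 1 − l(5)/l(0) = 1 − 4,187/6,449 = (2,262)/6,449 = 0.350752.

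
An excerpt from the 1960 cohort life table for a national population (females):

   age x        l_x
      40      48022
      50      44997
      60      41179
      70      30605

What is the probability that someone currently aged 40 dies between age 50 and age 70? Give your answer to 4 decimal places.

0.2997

We want 10|20q40 = (l_50 − l_70)/l_40.
This is the probability of reaching 50 but not 70, conditional on being alive at 40: (l_50 − l_70) / l_40.
= (44997 − 30605) / 48022 = 14392 / 48022 = 0.299696.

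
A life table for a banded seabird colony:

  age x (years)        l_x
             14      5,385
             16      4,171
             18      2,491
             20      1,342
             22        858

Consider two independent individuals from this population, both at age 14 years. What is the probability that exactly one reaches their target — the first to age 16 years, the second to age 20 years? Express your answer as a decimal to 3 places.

0.638

p₁ = l_16/l_14 = 4,171/5,385 = 0.774559; p₂ = l_20/l_14 = 1,342/5,385 = 0.249211.
P(exactly one) = p₁(1−p₂) + (1−p₁)p₂ = 0.581530 + 0.056182 = 0.637713.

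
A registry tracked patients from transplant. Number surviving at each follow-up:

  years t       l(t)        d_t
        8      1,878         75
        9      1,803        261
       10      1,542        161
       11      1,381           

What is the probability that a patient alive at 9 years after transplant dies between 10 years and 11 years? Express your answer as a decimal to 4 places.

0.0893

This is the probability of reaching 10 but not 11, conditional on being alive at 9: (l(10) − l(11)) / l(9).
= (1,542 − 1,381) / 1,803 = 161 / 1,803 = 0.089296.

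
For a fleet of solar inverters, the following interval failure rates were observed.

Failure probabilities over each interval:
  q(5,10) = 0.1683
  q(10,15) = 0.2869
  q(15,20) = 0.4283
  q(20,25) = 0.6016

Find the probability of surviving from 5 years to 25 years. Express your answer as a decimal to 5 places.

P(survive 5→25) = (1 − 0.1683) × (1 − 0.2869) × (1 − 0.4283) × (1 − 0.6016).
= 0.8317 × 0.7131 × 0.5717 × 0.3984 = 0.135084.

0.13508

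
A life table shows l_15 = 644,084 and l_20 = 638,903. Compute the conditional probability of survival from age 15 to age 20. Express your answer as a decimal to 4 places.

The conditional survival probability is l_20/l_15 = 638,903/644,084 = 0.991956.

0.9920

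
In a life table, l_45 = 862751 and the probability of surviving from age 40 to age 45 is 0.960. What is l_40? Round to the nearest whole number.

l_40 = l_45 / p = 862751 / 0.960 = 898699.

898699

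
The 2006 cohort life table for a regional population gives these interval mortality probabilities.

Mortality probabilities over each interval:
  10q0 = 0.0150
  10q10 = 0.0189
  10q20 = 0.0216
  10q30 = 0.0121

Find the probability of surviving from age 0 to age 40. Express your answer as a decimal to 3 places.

Chaining the interval survival probabilities: (1 − 0.0150) × (1 − 0.0189) × (1 − 0.0216) × (1 − 0.0121).
= 0.9850 × 0.9811 × 0.9784 × 0.9879 = 0.934069.

0.934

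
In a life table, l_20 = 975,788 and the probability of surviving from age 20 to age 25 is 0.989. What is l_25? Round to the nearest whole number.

l_25 = l_20 × p = 975,788 × 0.989 = 965054.

965054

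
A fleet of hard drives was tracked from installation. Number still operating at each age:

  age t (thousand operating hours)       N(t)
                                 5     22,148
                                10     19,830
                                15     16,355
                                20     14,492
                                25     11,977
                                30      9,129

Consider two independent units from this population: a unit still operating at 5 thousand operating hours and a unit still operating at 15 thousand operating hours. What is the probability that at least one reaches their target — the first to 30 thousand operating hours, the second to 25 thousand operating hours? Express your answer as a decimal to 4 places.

0.8426

p₁ = N(30)/N(5) = 9,129/22,148 = 0.412182; p₂ = N(25)/N(15) = 11,977/16,355 = 0.732314.
P(at least one) = 1 − (1−p₁)(1−p₂) = 1 − 0.587818 × 0.267686 = 0.842649.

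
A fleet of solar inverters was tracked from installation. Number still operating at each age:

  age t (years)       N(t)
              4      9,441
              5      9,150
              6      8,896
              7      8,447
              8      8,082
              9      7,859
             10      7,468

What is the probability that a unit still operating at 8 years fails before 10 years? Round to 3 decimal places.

0.076

P(fail before 10 | operational at 8) = 1 − N(10)/N(8) = 1 − 7,468/8,082 = (614)/8,082 = 0.075971.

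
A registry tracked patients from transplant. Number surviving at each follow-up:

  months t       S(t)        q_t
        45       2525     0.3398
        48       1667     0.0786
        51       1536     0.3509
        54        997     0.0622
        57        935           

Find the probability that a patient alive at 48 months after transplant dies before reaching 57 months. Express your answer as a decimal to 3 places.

P(die before 57 | alive at 48) = 1 − S(57)/S(48) = 1 − 935/1667 = (732)/1667 = 0.439112.

0.439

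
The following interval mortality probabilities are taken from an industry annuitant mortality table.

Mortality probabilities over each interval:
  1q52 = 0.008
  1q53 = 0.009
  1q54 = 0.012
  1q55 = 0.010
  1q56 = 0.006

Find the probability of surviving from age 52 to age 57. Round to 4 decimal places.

0.9558

Survival from 52 to 57 is the product of surviving each interval: (1 − 0.008) × (1 − 0.009) × (1 − 0.012) × (1 − 0.010) × (1 − 0.006).
= 0.992 × 0.991 × 0.988 × 0.990 × 0.994 = 0.955793.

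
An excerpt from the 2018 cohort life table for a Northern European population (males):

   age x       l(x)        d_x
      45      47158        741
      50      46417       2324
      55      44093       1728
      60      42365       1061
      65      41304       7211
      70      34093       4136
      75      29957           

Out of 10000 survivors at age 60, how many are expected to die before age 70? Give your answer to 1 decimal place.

The relevant probability is 1 − 34093/42365 = 0.195256.
Expected number = 10000 × 0.195256 = 1952.6.

1952.6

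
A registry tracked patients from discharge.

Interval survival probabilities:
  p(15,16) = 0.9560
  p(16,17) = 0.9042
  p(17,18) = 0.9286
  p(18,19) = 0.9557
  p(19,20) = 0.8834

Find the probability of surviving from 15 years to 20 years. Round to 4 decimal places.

0.6777

P(survive 15→20) = 0.9560 × 0.9042 × 0.9286 × 0.9557 × 0.8834.
= 0.677688.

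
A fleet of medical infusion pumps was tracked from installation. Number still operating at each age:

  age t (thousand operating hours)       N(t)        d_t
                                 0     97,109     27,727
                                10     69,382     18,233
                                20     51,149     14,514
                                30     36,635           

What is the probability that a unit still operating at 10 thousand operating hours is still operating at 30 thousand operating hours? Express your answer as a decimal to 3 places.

The conditional survival probability is N(30)/N(10) = 36,635/69,382 = 0.528019.

0.528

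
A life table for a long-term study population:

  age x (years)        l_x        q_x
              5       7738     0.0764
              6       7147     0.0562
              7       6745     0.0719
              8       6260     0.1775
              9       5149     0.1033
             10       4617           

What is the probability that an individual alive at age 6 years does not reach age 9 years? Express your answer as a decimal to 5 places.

P(die before 9 | alive at 6) = 1 − l_9/l_6 = 1 − 5149/7147 = (1998)/7147 = 0.279558.

0.27956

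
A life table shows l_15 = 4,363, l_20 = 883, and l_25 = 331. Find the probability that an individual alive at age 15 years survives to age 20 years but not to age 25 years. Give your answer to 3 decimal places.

0.127

This is the probability of reaching 20 but not 25, conditional on being alive at 15: (l_20 − l_25) / l_15.
= (883 − 331) / 4,363 = 552 / 4,363 = 0.126518.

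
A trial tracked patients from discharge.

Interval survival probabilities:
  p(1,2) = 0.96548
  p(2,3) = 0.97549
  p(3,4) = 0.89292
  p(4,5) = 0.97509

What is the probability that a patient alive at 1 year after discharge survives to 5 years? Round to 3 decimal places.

P(survive 1→5) = 0.96548 × 0.97549 × 0.89292 × 0.97509.
= 0.820018.

0.820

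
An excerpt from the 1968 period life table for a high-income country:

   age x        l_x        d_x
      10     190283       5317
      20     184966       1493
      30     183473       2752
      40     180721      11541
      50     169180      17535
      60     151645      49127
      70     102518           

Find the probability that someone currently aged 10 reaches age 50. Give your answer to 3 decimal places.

The conditional survival probability is l_50/l_10 = 169180/190283 = 0.889097.

0.889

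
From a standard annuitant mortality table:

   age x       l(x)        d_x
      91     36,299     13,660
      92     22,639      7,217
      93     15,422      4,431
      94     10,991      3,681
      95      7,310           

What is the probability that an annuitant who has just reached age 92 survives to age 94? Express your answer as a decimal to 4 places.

The conditional survival probability is l(94)/l(92) = 10,991/22,639 = 0.485490.

0.4855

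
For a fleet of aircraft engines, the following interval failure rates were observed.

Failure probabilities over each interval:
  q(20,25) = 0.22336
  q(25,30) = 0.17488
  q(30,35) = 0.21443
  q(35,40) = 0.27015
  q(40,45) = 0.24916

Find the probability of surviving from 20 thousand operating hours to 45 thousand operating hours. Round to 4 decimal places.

0.2759

Survival from 20 to 45 is the product of surviving each interval: (1 − 0.22336) × (1 − 0.17488) × (1 − 0.21443) × (1 − 0.27015) × (1 − 0.24916).
= 0.77664 × 0.82512 × 0.78557 × 0.72985 × 0.75084 = 0.275869.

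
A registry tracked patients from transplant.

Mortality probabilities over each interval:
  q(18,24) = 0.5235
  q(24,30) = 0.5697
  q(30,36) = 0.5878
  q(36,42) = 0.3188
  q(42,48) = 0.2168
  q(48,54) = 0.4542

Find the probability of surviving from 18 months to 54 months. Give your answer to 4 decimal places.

Chaining the interval survival probabilities: (1 − 0.5235) × (1 − 0.5697) × (1 − 0.5878) × (1 − 0.3188) × (1 − 0.2168) × (1 − 0.4542).
= 0.4765 × 0.4303 × 0.4122 × 0.6812 × 0.7832 × 0.5458 = 0.024611.

0.0246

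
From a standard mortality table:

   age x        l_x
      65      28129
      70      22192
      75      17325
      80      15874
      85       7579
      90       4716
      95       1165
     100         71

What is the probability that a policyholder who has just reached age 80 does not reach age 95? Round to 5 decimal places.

P(die before 95 | alive at 80) = 1 − l_95/l_80 = 1 − 1165/15874 = (14709)/15874 = 0.926610.

0.92661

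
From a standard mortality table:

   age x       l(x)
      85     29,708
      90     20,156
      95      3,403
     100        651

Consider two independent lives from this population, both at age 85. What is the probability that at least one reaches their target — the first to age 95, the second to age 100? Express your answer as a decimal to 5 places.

0.13395

p₁ = l(95)/l(85) = 3,403/29,708 = 0.114548; p₂ = l(100)/l(85) = 651/29,708 = 0.021913.
P(at least one) = 1 − (1−p₁)(1−p₂) = 1 − 0.885452 × 0.978087 = 0.133951.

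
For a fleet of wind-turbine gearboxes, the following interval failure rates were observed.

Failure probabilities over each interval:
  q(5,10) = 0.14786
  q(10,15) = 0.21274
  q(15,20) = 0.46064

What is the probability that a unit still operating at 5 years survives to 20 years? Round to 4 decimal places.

0.3618

The overall survival probability is (1 − 0.14786) × (1 − 0.21274) × (1 − 0.46064).
= 0.85214 × 0.78726 × 0.53936 = 0.361833.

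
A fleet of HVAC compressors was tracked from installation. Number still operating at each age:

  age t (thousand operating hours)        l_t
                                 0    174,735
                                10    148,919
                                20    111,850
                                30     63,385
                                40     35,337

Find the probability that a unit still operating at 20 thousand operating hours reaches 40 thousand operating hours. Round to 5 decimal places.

0.31593

The conditional survival probability is l_40/l_20 = 35,337/111,850 = 0.315932.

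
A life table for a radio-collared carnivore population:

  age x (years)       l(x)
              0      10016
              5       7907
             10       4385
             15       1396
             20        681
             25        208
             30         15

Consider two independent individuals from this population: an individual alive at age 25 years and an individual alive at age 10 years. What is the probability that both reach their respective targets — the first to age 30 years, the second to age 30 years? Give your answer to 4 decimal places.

p₁ = l(30)/l(25) = 15/208 = 0.072115; p₂ = l(30)/l(10) = 15/4385 = 0.003421.
P(both) = p₁ × p₂ = 0.072115 × 0.003421 = 0.000247.

0.0002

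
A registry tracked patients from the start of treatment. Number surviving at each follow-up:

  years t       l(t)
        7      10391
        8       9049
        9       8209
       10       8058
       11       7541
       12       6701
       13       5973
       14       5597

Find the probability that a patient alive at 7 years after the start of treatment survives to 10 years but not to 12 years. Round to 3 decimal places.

This is the probability of reaching 10 but not 12, conditional on being alive at 7: (l(10) − l(12)) / l(7).
= (8058 − 6701) / 10391 = 1357 / 10391 = 0.130594.

0.131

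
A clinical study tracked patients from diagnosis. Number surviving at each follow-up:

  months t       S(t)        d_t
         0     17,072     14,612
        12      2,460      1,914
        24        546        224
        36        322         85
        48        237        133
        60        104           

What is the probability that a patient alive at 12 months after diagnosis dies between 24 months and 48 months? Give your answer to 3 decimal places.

0.126

This is the probability of reaching 24 but not 48, conditional on being alive at 12: (S(24) − S(48)) / S(12).
= (546 − 237) / 2,460 = 309 / 2,460 = 0.125610.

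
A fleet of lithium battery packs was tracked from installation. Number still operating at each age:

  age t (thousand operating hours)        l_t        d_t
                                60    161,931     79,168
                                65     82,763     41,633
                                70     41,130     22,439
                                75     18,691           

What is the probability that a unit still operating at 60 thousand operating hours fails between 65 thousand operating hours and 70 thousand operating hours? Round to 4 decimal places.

0.2571

This is the probability of reaching 65 but not 70, conditional on being operational at 60: (l_65 − l_70) / l_60.
= (82,763 − 41,130) / 161,931 = 41,633 / 161,931 = 0.257103.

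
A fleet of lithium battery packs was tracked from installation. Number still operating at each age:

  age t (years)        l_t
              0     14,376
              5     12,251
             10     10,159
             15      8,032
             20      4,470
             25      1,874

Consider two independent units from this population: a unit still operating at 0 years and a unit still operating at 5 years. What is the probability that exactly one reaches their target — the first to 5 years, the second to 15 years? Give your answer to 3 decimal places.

0.390

p₁ = l_5/l_0 = 12,251/14,376 = 0.852184; p₂ = l_15/l_5 = 8,032/12,251 = 0.655620.
P(exactly one) = p₁(1−p₂) + (1−p₁)p₂ = 0.293475 + 0.096911 = 0.390386.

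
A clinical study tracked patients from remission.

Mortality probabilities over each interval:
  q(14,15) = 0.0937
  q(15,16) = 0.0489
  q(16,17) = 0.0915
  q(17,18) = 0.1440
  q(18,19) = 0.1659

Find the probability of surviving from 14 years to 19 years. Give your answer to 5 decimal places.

0.55913

Chaining the interval survival probabilities: (1 − 0.0937) × (1 − 0.0489) × (1 − 0.0915) × (1 − 0.1440) × (1 − 0.1659).
= 0.9063 × 0.9511 × 0.9085 × 0.8560 × 0.8341 = 0.559133.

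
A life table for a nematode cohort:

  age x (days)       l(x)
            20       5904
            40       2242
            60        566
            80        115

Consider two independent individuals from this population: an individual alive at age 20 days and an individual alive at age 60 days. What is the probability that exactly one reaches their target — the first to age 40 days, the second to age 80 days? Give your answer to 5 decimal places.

0.42861

p₁ = l(40)/l(20) = 2242/5904 = 0.379743; p₂ = l(80)/l(60) = 115/566 = 0.203180.
P(exactly one) = p₁(1−p₂) + (1−p₁)p₂ = 0.302587 + 0.126024 = 0.428611.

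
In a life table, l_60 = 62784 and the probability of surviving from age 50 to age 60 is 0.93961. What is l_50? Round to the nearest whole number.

l_50 = l_60 / p = 62784 / 0.93961 = 66819.

66819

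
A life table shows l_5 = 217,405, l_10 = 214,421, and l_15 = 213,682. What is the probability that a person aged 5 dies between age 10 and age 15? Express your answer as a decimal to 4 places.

0.0034

This is the probability of reaching 10 but not 15, conditional on being alive at 5: (l_10 − l_15) / l_5.
= (214,421 − 213,682) / 217,405 = 739 / 217,405 = 0.003399.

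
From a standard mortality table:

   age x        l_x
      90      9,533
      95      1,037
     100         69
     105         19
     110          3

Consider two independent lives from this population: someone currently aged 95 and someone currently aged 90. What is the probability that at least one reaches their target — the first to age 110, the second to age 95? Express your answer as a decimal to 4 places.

0.1114

p₁ = l_110/l_95 = 3/1,037 = 0.002893; p₂ = l_95/l_90 = 1,037/9,533 = 0.108780.
P(at least one) = 1 − (1−p₁)(1−p₂) = 1 − 0.997107 × 0.891220 = 0.111358.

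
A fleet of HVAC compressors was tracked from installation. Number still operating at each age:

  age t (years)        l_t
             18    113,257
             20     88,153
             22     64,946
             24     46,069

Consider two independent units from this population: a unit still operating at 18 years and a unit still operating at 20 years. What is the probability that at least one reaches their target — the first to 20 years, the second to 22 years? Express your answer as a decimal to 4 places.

p₁ = l_20/l_18 = 88,153/113,257 = 0.778345; p₂ = l_22/l_20 = 64,946/88,153 = 0.736742.
P(at least one) = 1 − (1−p₁)(1−p₂) = 1 − 0.221655 × 0.263258 = 0.941648.

0.9416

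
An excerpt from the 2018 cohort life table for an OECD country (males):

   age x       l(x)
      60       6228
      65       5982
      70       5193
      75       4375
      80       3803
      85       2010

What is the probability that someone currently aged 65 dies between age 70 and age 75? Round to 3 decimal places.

This is the probability of reaching 70 but not 75, conditional on being alive at 65: (l(70) − l(75)) / l(65).
= (5193 − 4375) / 5982 = 818 / 5982 = 0.136744.

0.137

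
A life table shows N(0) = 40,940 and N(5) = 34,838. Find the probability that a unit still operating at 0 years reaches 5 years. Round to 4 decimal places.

0.8510

The conditional survival probability is N(5)/N(0) = 34,838/40,940 = 0.850953.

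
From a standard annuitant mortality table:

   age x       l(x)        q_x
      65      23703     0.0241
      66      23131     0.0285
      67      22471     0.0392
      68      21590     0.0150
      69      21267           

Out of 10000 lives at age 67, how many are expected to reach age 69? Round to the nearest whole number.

The relevant probability is 21267/22471 = 0.946420.
Expected number = 10000 × 0.946420 = 9464.

9464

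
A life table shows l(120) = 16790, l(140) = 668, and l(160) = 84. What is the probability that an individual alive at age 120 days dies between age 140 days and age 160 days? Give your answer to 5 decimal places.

This is the probability of reaching 140 but not 160, conditional on being alive at 120: (l(140) − l(160)) / l(120).
= (668 − 84) / 16790 = 584 / 16790 = 0.034783.

0.03478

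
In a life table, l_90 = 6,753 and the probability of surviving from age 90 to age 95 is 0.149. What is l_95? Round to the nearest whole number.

l_95 = l_90 × p = 6,753 × 0.149 = 1006.

1006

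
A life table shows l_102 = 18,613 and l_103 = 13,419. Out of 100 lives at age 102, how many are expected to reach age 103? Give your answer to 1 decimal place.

72.1

The relevant probability is 13,419/18,613 = 0.720948.
Expected number = 100 × 0.720948 = 72.1.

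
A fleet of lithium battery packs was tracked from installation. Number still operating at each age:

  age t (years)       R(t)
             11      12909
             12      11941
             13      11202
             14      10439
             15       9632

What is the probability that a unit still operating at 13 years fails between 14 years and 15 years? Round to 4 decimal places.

This is the probability of reaching 14 but not 15, conditional on being operational at 13: (R(14) − R(15)) / R(13).
= (10439 − 9632) / 11202 = 807 / 11202 = 0.072041.

0.0720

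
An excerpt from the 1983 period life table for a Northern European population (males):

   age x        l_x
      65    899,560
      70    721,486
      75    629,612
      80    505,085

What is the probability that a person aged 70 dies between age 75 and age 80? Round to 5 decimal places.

0.17260

We want 5|5q70 = (l_75 − l_80)/l_70.
This is the probability of reaching 75 but not 80, conditional on being alive at 70: (l_75 − l_80) / l_70.
= (629,612 − 505,085) / 721,486 = 124,527 / 721,486 = 0.172598.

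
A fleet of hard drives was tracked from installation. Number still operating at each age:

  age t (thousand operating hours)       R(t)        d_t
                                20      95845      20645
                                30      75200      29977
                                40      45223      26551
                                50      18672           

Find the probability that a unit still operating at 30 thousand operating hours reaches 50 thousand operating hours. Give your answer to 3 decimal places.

The conditional survival probability is R(50)/R(30) = 18672/75200 = 0.248298.

0.248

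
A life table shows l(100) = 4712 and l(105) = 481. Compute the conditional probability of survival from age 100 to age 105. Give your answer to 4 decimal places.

The conditional survival probability is l(105)/l(100) = 481/4712 = 0.102080.

0.1021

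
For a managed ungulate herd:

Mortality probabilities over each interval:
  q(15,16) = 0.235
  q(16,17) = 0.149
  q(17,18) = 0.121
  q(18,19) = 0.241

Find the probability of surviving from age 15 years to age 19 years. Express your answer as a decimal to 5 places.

The overall survival probability is (1 − 0.235) × (1 − 0.149) × (1 − 0.121) × (1 − 0.241).
= 0.765 × 0.851 × 0.879 × 0.759 = 0.434332.

0.43433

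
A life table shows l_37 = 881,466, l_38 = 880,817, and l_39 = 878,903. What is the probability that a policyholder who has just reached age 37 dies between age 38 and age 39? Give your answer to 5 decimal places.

We want 1|1q37 = (l_38 − l_39)/l_37.
This is the probability of reaching 38 but not 39, conditional on being alive at 37: (l_38 − l_39) / l_37.
= (880,817 − 878,903) / 881,466 = 1,914 / 881,466 = 0.002171.

0.00217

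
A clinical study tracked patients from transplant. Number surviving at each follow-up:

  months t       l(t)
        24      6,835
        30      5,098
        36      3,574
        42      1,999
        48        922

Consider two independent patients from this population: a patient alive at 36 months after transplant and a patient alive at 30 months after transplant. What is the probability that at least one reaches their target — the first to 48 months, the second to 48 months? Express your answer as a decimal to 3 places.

0.392

p₁ = l(48)/l(36) = 922/3,574 = 0.257974; p₂ = l(48)/l(30) = 922/5,098 = 0.180855.
P(at least one) = 1 − (1−p₁)(1−p₂) = 1 − 0.742026 × 0.819145 = 0.392173.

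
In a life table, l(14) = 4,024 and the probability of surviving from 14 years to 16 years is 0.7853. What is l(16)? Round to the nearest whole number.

l(16) = l(14) × p = 4,024 × 0.7853 = 3160.

3160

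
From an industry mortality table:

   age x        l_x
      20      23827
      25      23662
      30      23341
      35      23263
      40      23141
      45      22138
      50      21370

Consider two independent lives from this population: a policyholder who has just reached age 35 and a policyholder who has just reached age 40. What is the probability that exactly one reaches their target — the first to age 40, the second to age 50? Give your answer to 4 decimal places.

p₁ = l_40/l_35 = 23141/23263 = 0.994756; p₂ = l_50/l_40 = 21370/23141 = 0.923469.
P(exactly one) = p₁(1−p₂) + (1−p₁)p₂ = 0.076130 + 0.004843 = 0.080972.

0.0810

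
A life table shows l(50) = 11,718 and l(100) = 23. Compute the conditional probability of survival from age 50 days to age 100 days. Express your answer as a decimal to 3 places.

The conditional survival probability is l(100)/l(50) = 23/11,718 = 0.001963.

0.002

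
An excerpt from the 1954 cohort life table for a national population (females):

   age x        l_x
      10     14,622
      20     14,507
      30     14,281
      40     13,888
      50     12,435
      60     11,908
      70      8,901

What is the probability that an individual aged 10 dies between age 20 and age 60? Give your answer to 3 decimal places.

0.178

This is the probability of reaching 20 but not 60, conditional on being alive at 10: (l_20 − l_60) / l_10.
= (14,507 − 11,908) / 14,622 = 2,599 / 14,622 = 0.177746.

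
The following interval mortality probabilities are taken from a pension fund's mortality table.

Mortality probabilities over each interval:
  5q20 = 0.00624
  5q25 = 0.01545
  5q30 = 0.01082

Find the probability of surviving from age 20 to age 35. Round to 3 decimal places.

Chaining the interval survival probabilities: (1 − 0.00624) × (1 − 0.01545) × (1 − 0.01082).
= 0.99376 × 0.98455 × 0.98918 = 0.967820.

0.968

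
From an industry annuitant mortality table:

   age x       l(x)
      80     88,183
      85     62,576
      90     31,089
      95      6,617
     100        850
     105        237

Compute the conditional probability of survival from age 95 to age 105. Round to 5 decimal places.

0.03582

The conditional survival probability is l(105)/l(95) = 237/6,617 = 0.035817.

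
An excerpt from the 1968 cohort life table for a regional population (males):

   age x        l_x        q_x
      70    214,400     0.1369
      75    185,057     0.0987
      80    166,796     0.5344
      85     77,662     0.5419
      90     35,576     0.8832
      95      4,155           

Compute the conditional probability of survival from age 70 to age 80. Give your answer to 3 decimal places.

The conditional survival probability is l_80/l_70 = 166,796/214,400 = 0.777966.

0.778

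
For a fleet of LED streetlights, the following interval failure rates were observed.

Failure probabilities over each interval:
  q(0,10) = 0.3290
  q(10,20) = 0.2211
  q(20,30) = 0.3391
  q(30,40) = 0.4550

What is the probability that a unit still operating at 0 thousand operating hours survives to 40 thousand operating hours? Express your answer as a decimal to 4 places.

The overall survival probability is (1 − 0.3290) × (1 − 0.2211) × (1 − 0.3391) × (1 − 0.4550).
= 0.6710 × 0.7789 × 0.6609 × 0.5450 = 0.188251.

0.1883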